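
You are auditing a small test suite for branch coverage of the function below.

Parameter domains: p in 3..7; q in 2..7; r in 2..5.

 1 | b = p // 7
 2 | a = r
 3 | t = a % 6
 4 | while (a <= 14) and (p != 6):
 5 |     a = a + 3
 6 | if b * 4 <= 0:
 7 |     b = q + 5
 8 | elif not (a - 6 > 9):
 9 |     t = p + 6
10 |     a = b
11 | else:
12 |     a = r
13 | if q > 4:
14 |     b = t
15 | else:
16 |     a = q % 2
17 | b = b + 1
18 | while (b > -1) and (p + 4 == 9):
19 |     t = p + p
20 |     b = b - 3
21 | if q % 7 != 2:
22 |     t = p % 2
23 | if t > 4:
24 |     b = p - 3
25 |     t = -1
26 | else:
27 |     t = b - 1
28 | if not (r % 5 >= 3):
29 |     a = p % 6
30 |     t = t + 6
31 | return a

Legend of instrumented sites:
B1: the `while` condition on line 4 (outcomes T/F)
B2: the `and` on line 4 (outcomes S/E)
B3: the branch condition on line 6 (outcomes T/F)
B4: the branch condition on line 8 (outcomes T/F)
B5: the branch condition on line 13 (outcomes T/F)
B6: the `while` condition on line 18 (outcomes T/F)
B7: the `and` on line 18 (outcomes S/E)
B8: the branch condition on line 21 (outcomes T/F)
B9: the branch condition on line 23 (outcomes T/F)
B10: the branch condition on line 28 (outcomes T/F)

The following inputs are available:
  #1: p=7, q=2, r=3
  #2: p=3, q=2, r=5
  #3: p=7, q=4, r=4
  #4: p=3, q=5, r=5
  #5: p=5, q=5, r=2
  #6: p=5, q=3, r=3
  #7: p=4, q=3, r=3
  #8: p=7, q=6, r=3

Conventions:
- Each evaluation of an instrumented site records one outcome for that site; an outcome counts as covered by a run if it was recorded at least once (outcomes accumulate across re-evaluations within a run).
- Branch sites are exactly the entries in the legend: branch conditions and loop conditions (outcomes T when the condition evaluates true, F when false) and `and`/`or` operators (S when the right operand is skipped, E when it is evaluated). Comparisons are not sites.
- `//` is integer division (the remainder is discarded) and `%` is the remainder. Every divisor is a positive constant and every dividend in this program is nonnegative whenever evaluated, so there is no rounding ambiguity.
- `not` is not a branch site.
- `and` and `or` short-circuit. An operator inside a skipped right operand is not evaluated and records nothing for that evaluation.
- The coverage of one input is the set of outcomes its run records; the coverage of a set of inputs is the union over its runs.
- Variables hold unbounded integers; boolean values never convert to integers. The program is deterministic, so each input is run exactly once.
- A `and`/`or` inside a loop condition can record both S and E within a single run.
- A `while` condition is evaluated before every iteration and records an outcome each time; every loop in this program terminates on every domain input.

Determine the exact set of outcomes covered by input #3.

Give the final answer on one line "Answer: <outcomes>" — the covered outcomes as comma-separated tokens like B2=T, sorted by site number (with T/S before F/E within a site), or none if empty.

Simulating input #3 (p=7, q=4, r=4) step by step:
  B2->E, B1->T, B2->E, B1->T, B2->E, B1->T, B2->E, B1->T, B2->S, B1->F
  B3->F, B4->F, B5->F, B7->E, B6->F, B8->T, B9->F, B10->F
distinct outcomes covered: B1=T, B1=F, B2=S, B2=E, B3=F, B4=F, B5=F, B6=F, B7=E, B8=T, B9=F, B10=F

Answer: B1=T, B1=F, B2=S, B2=E, B3=F, B4=F, B5=F, B6=F, B7=E, B8=T, B9=F, B10=F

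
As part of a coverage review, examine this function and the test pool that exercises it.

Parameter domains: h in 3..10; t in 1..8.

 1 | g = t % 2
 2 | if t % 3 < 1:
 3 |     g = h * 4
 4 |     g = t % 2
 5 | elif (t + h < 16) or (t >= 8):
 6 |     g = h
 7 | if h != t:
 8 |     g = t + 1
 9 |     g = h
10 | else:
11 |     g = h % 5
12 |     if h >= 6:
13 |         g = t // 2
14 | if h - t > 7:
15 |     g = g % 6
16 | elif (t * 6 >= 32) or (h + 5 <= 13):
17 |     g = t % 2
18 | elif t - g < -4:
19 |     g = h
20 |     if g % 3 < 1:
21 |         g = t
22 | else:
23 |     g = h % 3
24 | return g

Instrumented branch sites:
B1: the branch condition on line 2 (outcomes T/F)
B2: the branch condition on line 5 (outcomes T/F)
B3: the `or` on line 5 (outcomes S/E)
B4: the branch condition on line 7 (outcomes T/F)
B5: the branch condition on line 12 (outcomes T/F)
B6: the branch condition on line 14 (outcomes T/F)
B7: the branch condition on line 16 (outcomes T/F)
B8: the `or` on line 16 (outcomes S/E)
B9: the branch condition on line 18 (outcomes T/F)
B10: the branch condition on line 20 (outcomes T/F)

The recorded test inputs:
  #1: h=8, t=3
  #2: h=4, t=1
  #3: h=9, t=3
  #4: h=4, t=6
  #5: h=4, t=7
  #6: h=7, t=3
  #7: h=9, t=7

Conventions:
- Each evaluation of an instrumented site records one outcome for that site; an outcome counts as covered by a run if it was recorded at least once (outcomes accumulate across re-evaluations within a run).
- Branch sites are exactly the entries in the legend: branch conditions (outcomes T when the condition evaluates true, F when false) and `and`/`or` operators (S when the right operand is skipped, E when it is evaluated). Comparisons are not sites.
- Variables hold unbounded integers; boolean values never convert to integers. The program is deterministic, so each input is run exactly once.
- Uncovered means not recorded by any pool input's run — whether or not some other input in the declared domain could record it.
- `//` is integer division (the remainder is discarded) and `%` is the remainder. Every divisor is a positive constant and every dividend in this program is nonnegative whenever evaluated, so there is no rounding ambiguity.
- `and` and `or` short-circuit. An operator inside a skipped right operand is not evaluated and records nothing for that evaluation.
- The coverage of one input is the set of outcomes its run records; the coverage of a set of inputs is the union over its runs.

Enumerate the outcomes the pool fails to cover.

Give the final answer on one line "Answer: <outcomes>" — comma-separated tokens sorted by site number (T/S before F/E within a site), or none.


run #1 (h=8, t=3) runs B1->T, B4->T, B6->F, B8->E, B7->T; records B1=T, B4=T, B6=F, B7=T, B8=E
run #2 (h=4, t=1) runs B1->F, B3->S, B2->T, B4->T, B6->F, B8->E, B7->T; records B1=F, B2=T, B3=S, B4=T, B6=F, B7=T, B8=E
run #3 (h=9, t=3) runs B1->T, B4->T, B6->F, B8->E, B7->F, B9->T, B10->T; records B1=T, B4=T, B6=F, B7=F, B8=E, B9=T, B10=T
run #4 (h=4, t=6) runs B1->T, B4->T, B6->F, B8->S, B7->T; records B1=T, B4=T, B6=F, B7=T, B8=S
run #5 (h=4, t=7) runs B1->F, B3->S, B2->T, B4->T, B6->F, B8->S, B7->T; records B1=F, B2=T, B3=S, B4=T, B6=F, B7=T, B8=S
run #6 (h=7, t=3) runs B1->T, B4->T, B6->F, B8->E, B7->T; records B1=T, B4=T, B6=F, B7=T, B8=E
run #7 (h=9, t=7) runs B1->F, B3->E, B2->F, B4->T, B6->F, B8->S, B7->T; records B1=F, B2=F, B3=E, B4=T, B6=F, B7=T, B8=S
union over the pool: B1=T, B1=F, B2=T, B2=F, B3=S, B3=E, B4=T, B6=F, B7=T, B7=F, B8=S, B8=E, B9=T, B10=T
uncovered (6 of 20): B4=F, B5=T, B5=F, B6=T, B9=F, B10=F
Answer: B4=F, B5=T, B5=F, B6=T, B9=F, B10=F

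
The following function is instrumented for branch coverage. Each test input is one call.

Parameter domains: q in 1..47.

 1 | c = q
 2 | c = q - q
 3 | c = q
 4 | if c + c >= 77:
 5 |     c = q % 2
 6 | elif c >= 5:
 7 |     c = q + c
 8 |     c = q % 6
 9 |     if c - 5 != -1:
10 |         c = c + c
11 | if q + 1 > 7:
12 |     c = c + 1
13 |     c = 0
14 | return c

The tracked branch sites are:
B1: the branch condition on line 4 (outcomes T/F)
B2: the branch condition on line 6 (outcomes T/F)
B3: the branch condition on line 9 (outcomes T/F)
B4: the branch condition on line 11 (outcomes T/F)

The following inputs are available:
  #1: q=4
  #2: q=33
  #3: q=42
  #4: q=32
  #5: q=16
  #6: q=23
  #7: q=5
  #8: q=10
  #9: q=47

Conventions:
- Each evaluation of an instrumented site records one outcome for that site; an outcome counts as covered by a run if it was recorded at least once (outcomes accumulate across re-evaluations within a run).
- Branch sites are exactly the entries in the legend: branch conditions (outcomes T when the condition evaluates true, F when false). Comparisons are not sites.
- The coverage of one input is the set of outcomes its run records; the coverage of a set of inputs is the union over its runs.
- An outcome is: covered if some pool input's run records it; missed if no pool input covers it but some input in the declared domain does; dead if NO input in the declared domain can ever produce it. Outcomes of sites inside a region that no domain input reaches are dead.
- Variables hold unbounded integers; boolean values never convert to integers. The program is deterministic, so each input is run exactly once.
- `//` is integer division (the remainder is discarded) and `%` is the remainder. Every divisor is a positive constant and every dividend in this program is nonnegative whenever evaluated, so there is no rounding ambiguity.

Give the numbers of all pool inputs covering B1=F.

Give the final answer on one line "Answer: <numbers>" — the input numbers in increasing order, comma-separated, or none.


input #1 (q=4): produces B1=F
input #2 (q=33): produces B1=F
input #3 (q=42): does not produce B1=F
input #4 (q=32): produces B1=F
input #5 (q=16): produces B1=F
input #6 (q=23): produces B1=F
input #7 (q=5): produces B1=F
input #8 (q=10): produces B1=F
input #9 (q=47): does not produce B1=F
Answer: 1, 2, 4, 5, 6, 7, 8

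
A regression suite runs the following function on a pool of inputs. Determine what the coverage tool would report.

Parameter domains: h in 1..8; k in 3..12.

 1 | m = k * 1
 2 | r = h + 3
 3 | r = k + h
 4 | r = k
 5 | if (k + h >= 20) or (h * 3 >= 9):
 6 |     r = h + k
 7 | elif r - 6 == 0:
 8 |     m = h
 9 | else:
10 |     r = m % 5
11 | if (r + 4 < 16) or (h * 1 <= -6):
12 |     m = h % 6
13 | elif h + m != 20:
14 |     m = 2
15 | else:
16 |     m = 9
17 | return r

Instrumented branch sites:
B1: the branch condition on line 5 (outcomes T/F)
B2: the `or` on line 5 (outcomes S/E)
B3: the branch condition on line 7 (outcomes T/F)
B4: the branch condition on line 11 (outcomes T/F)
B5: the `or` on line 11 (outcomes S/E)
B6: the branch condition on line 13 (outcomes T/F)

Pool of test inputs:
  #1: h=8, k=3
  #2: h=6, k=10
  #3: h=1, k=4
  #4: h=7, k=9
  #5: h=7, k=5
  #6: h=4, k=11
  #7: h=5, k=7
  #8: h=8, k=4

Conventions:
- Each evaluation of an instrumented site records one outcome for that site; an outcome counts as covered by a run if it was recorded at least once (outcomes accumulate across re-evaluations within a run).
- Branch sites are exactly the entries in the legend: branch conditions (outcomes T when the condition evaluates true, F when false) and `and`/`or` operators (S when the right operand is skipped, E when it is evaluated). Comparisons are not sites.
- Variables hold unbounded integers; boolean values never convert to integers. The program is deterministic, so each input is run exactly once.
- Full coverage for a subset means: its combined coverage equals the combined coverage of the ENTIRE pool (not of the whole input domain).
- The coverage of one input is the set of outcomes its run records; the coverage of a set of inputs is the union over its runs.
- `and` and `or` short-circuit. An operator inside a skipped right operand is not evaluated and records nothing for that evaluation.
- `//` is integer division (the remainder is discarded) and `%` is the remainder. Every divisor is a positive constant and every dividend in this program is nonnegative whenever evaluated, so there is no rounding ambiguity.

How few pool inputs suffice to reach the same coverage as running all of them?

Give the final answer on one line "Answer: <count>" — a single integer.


input #1 (h=8, k=3): events B2->E, B1->T, B5->S, B4->T; covers B1=T, B2=E, B4=T, B5=S
input #2 (h=6, k=10): events B2->E, B1->T, B5->E, B4->F, B6->T; covers B1=T, B2=E, B4=F, B5=E, B6=T
input #3 (h=1, k=4): events B2->E, B1->F, B3->F, B5->S, B4->T; covers B1=F, B2=E, B3=F, B4=T, B5=S
input #4 (h=7, k=9): events B2->E, B1->T, B5->E, B4->F, B6->T; covers B1=T, B2=E, B4=F, B5=E, B6=T
input #5 (h=7, k=5): events B2->E, B1->T, B5->E, B4->F, B6->T; covers B1=T, B2=E, B4=F, B5=E, B6=T
input #6 (h=4, k=11): events B2->E, B1->T, B5->E, B4->F, B6->T; covers B1=T, B2=E, B4=F, B5=E, B6=T
input #7 (h=5, k=7): events B2->E, B1->T, B5->E, B4->F, B6->T; covers B1=T, B2=E, B4=F, B5=E, B6=T
input #8 (h=8, k=4): events B2->E, B1->T, B5->E, B4->F, B6->T; covers B1=T, B2=E, B4=F, B5=E, B6=T
pool-wide coverage (9 outcomes): B1=T, B1=F, B2=E, B3=F, B4=T, B4=F, B5=S, B5=E, B6=T
every size-1 subset falls short of the 9 outcomes (best: 5/9)
the canonical winner is {2, 3}: size 2, full 9-outcome coverage, earliest index list among size-2 covers
Answer: 2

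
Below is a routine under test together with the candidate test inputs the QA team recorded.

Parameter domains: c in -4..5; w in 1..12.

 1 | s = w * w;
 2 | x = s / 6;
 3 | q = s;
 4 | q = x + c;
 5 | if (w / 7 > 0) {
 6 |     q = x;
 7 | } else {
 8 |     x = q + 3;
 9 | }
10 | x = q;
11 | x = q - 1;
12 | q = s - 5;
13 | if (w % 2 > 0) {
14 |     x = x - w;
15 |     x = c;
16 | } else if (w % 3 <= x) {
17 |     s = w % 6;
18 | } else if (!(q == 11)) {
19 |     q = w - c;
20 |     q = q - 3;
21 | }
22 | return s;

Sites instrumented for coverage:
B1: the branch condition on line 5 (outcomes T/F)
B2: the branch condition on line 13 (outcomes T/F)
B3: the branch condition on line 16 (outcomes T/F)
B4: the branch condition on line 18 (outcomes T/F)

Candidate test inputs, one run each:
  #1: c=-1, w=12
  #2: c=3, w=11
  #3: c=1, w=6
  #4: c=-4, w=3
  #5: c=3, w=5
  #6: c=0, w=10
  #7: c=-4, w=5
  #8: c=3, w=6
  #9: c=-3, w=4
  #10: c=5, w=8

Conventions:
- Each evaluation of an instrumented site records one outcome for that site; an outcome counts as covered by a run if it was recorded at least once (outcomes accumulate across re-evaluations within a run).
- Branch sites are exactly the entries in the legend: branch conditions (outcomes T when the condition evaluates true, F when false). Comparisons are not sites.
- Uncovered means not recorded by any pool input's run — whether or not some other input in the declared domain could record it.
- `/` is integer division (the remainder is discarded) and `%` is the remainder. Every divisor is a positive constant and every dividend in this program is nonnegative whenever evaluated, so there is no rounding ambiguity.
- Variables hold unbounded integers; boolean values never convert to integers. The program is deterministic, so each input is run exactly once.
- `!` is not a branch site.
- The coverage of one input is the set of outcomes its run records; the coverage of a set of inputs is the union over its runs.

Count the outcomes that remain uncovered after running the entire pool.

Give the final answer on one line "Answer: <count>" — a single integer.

run #1 (c=-1, w=12) runs B1->T, B2->F, B3->T; records B1=T, B2=F, B3=T
run #2 (c=3, w=11) runs B1->T, B2->T; records B1=T, B2=T
run #3 (c=1, w=6) runs B1->F, B2->F, B3->T; records B1=F, B2=F, B3=T
run #4 (c=-4, w=3) runs B1->F, B2->T; records B1=F, B2=T
run #5 (c=3, w=5) runs B1->F, B2->T; records B1=F, B2=T
run #6 (c=0, w=10) runs B1->T, B2->F, B3->T; records B1=T, B2=F, B3=T
run #7 (c=-4, w=5) runs B1->F, B2->T; records B1=F, B2=T
run #8 (c=3, w=6) runs B1->F, B2->F, B3->T; records B1=F, B2=F, B3=T
run #9 (c=-3, w=4) runs B1->F, B2->F, B3->F, B4->F; records B1=F, B2=F, B3=F, B4=F
run #10 (c=5, w=8) runs B1->T, B2->F, B3->T; records B1=T, B2=F, B3=T
union over the pool: B1=T, B1=F, B2=T, B2=F, B3=T, B3=F, B4=F
uncovered (1 of 8): B4=T

Answer: 1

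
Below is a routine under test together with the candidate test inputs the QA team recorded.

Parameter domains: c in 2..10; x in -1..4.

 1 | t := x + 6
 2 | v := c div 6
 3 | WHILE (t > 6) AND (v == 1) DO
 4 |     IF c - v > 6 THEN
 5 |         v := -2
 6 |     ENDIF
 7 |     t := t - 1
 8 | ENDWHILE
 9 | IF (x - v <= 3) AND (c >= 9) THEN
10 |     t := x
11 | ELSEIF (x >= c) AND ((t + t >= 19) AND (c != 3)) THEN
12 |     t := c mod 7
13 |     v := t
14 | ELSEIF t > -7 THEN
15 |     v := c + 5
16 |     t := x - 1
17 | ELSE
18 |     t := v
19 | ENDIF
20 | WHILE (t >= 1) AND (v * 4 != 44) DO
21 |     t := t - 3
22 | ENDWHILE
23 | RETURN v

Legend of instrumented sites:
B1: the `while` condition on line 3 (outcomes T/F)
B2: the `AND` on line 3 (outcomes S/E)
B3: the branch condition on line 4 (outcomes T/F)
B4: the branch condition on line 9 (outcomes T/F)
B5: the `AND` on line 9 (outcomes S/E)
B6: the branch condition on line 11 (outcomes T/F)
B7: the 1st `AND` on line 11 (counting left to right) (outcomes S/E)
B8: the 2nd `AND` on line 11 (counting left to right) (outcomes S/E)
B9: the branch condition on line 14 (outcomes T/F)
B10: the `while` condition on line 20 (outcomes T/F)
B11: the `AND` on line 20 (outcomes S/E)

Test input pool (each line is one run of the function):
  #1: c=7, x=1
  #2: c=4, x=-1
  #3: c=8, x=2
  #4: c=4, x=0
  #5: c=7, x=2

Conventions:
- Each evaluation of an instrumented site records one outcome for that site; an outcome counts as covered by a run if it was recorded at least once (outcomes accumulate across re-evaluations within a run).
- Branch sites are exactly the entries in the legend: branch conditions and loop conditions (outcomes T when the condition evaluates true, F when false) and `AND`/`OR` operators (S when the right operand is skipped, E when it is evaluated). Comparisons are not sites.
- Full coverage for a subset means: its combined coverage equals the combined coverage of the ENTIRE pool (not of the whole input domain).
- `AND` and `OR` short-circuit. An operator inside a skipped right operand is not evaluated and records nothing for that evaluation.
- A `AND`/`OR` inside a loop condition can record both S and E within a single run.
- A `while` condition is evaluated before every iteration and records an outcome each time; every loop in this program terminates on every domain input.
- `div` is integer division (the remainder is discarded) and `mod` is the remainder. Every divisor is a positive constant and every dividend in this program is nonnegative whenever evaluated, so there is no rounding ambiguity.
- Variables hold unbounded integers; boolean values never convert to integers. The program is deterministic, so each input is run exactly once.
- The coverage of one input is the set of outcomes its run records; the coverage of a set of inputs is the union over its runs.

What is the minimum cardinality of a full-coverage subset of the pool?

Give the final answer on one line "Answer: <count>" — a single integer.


#1 (c=7, x=1) -> covered: B1=T, B1=F, B2=S, B2=E, B3=F, B4=F, B5=E, B6=F, B7=S, B9=T, B10=F, B11=S
#2 (c=4, x=-1) -> covered: B1=F, B2=S, B4=F, B5=E, B6=F, B7=S, B9=T, B10=F, B11=S
#3 (c=8, x=2) -> covered: B1=T, B1=F, B2=E, B3=T, B4=F, B5=S, B6=F, B7=S, B9=T, B10=T, B10=F, B11=S, B11=E
#4 (c=4, x=0) -> covered: B1=F, B2=S, B4=F, B5=E, B6=F, B7=S, B9=T, B10=F, B11=S
#5 (c=7, x=2) -> covered: B1=T, B1=F, B2=S, B2=E, B3=F, B4=F, B5=E, B6=F, B7=S, B9=T, B10=T, B10=F, B11=S, B11=E
pool-wide coverage (16 outcomes): B1=T, B1=F, B2=S, B2=E, B3=T, B3=F, B4=F, B5=S, B5=E, B6=F, B7=S, B9=T, B10=T, B10=F, B11=S, B11=E
no size-1 subset reaches all 16 outcomes (best union: 14/16)
inputs {1, 3} (size 2) cover everything; no size-2 subset with a lexicographically smaller index list covers all 16
Answer: 2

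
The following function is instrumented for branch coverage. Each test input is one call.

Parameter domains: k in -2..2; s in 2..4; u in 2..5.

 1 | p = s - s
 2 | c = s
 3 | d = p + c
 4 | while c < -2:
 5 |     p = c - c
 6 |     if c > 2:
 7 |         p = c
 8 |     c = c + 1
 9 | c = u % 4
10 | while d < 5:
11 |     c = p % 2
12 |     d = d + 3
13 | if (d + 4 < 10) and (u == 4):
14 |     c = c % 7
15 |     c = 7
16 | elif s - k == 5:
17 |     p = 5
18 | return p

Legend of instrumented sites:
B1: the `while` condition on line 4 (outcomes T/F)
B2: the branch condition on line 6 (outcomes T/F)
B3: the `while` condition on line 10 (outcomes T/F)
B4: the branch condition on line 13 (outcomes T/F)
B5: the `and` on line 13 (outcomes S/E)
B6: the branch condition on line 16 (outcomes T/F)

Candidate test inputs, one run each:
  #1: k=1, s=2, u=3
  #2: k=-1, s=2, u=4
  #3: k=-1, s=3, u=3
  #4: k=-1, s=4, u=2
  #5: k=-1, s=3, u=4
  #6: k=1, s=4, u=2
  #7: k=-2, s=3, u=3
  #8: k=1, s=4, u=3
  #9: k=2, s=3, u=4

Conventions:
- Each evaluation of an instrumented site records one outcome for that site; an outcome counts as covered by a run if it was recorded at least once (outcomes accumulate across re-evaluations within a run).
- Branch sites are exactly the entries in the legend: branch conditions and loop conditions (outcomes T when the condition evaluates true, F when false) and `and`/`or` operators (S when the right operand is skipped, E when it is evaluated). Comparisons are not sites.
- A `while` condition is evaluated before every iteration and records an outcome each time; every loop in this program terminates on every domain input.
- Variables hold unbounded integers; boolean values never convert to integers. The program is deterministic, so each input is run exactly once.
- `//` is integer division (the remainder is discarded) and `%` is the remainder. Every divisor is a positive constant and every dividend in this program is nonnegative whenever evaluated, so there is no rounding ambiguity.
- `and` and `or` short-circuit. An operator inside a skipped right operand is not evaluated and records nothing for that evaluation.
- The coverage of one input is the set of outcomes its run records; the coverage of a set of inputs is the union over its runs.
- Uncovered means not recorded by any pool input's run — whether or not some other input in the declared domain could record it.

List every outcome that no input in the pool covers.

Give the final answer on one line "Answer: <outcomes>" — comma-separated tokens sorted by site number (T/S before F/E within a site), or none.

run #1 (k=1, s=2, u=3) runs B1->F, B3->T, B3->F, B5->E, B4->F, B6->F; records B1=F, B3=T, B3=F, B4=F, B5=E, B6=F
run #2 (k=-1, s=2, u=4) runs B1->F, B3->T, B3->F, B5->E, B4->T; records B1=F, B3=T, B3=F, B4=T, B5=E
run #3 (k=-1, s=3, u=3) runs B1->F, B3->T, B3->F, B5->S, B4->F, B6->F; records B1=F, B3=T, B3=F, B4=F, B5=S, B6=F
run #4 (k=-1, s=4, u=2) runs B1->F, B3->T, B3->F, B5->S, B4->F, B6->T; records B1=F, B3=T, B3=F, B4=F, B5=S, B6=T
run #5 (k=-1, s=3, u=4) runs B1->F, B3->T, B3->F, B5->S, B4->F, B6->F; records B1=F, B3=T, B3=F, B4=F, B5=S, B6=F
run #6 (k=1, s=4, u=2) runs B1->F, B3->T, B3->F, B5->S, B4->F, B6->F; records B1=F, B3=T, B3=F, B4=F, B5=S, B6=F
run #7 (k=-2, s=3, u=3) runs B1->F, B3->T, B3->F, B5->S, B4->F, B6->T; records B1=F, B3=T, B3=F, B4=F, B5=S, B6=T
run #8 (k=1, s=4, u=3) runs B1->F, B3->T, B3->F, B5->S, B4->F, B6->F; records B1=F, B3=T, B3=F, B4=F, B5=S, B6=F
run #9 (k=2, s=3, u=4) runs B1->F, B3->T, B3->F, B5->S, B4->F, B6->F; records B1=F, B3=T, B3=F, B4=F, B5=S, B6=F
union over the pool: B1=F, B3=T, B3=F, B4=T, B4=F, B5=S, B5=E, B6=T, B6=F
uncovered (3 of 12): B1=T, B2=T, B2=F

Answer: B1=T, B2=T, B2=F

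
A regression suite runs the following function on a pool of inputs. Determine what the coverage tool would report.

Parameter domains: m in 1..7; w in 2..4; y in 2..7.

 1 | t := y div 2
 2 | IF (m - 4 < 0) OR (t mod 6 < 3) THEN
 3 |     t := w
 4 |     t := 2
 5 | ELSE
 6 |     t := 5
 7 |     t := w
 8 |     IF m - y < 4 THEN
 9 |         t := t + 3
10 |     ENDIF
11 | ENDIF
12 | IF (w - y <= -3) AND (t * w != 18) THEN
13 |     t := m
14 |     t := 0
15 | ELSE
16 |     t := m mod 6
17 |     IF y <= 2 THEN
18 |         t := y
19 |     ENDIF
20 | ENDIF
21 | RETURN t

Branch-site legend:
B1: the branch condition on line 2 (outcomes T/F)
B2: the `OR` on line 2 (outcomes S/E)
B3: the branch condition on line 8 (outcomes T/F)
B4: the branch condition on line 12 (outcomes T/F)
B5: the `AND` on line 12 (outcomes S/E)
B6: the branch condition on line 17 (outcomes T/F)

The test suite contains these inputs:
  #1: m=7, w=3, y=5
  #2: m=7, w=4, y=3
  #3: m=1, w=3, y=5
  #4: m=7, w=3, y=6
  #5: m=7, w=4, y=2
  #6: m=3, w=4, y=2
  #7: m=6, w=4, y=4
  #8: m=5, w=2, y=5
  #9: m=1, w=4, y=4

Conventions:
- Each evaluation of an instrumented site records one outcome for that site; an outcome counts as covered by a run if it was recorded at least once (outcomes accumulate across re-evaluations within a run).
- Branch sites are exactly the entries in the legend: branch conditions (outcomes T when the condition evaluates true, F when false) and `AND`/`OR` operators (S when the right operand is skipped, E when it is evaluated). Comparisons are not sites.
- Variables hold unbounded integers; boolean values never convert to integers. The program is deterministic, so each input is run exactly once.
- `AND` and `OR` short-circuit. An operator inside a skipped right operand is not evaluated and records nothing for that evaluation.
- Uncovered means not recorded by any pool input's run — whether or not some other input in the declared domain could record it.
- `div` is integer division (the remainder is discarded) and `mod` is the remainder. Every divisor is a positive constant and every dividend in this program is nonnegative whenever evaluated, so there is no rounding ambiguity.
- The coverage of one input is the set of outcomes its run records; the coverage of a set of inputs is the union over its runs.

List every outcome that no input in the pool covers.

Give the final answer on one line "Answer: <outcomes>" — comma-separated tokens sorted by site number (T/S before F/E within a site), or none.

run #1 (m=7, w=3, y=5) runs B2->E, B1->T, B5->S, B4->F, B6->F; records B1=T, B2=E, B4=F, B5=S, B6=F
run #2 (m=7, w=4, y=3) runs B2->E, B1->T, B5->S, B4->F, B6->F; records B1=T, B2=E, B4=F, B5=S, B6=F
run #3 (m=1, w=3, y=5) runs B2->S, B1->T, B5->S, B4->F, B6->F; records B1=T, B2=S, B4=F, B5=S, B6=F
run #4 (m=7, w=3, y=6) runs B2->E, B1->F, B3->T, B5->E, B4->F, B6->F; records B1=F, B2=E, B3=T, B4=F, B5=E, B6=F
run #5 (m=7, w=4, y=2) runs B2->E, B1->T, B5->S, B4->F, B6->T; records B1=T, B2=E, B4=F, B5=S, B6=T
run #6 (m=3, w=4, y=2) runs B2->S, B1->T, B5->S, B4->F, B6->T; records B1=T, B2=S, B4=F, B5=S, B6=T
run #7 (m=6, w=4, y=4) runs B2->E, B1->T, B5->S, B4->F, B6->F; records B1=T, B2=E, B4=F, B5=S, B6=F
run #8 (m=5, w=2, y=5) runs B2->E, B1->T, B5->E, B4->T; records B1=T, B2=E, B4=T, B5=E
run #9 (m=1, w=4, y=4) runs B2->S, B1->T, B5->S, B4->F, B6->F; records B1=T, B2=S, B4=F, B5=S, B6=F
union over the pool: B1=T, B1=F, B2=S, B2=E, B3=T, B4=T, B4=F, B5=S, B5=E, B6=T, B6=F
uncovered (1 of 12): B3=F

Answer: B3=F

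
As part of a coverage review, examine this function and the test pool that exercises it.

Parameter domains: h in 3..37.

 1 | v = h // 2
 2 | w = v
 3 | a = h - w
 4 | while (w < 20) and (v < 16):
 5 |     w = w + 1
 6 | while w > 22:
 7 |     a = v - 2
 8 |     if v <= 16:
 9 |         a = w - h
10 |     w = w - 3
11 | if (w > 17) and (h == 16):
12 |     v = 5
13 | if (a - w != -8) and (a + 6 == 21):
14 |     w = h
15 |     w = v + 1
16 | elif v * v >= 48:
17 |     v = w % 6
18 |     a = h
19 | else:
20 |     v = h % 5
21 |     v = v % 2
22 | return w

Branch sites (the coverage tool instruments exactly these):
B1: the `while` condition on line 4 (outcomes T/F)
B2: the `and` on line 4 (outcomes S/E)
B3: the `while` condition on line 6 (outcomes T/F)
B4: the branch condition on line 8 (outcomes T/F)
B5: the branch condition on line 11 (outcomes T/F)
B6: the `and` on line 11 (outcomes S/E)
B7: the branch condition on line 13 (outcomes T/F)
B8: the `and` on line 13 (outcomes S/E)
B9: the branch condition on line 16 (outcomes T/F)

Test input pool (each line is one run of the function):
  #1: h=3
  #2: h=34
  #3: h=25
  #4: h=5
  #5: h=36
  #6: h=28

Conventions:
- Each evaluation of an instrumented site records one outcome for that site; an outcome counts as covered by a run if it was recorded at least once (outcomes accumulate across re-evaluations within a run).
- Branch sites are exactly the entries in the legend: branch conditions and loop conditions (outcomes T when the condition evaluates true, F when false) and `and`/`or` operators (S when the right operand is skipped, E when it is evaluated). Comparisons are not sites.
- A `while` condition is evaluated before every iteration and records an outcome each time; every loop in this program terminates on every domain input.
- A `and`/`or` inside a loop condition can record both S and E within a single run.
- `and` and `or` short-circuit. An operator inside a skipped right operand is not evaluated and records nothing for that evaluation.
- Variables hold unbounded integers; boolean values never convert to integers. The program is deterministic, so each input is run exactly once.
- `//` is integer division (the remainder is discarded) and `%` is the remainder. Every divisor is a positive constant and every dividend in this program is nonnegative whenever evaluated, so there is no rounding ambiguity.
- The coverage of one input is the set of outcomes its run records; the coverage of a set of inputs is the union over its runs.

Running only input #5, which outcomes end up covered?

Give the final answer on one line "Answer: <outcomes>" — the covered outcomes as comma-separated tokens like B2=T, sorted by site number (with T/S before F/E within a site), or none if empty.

Tracing the run of input #5 (h=36):
  B2->E, B1->F, B3->F, B6->E, B5->F, B8->E, B7->F, B9->T
as a set, this run covers: B1=F, B2=E, B3=F, B5=F, B6=E, B7=F, B8=E, B9=T

Answer: B1=F, B2=E, B3=F, B5=F, B6=E, B7=F, B8=E, B9=T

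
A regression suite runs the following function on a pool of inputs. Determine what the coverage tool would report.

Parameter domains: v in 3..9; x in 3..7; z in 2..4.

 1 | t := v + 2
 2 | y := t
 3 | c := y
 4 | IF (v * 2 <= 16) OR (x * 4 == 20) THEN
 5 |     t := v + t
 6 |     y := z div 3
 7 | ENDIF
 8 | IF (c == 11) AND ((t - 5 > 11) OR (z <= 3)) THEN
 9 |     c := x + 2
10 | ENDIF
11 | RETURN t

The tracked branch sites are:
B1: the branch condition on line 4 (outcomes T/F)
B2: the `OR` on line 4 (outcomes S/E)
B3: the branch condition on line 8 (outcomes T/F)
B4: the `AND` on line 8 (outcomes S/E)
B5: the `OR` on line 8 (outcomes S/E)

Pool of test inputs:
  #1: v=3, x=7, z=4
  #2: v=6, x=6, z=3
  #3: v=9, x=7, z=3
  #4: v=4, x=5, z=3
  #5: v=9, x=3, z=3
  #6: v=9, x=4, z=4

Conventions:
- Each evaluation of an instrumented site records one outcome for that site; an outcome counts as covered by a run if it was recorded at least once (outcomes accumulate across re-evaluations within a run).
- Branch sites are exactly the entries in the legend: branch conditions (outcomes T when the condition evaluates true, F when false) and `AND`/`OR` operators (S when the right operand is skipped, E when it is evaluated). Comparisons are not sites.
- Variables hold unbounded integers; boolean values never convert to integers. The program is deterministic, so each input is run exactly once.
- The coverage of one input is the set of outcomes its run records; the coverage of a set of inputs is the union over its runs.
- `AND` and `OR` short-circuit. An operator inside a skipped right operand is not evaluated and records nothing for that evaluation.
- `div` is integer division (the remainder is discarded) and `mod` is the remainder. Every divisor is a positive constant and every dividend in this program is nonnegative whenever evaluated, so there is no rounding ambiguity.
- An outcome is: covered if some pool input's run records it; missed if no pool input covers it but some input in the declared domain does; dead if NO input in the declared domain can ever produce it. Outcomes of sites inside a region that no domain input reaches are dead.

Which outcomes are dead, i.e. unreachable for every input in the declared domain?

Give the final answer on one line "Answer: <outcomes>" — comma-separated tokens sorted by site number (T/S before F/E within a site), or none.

exhaustive pass over the 105-input domain:
  reachable outcomes have witnesses, e.g. B1=T (e.g. v=3, x=3, z=2), B1=F (e.g. v=9, x=3, z=2), B2=S (e.g. v=3, x=3, z=2), B2=E (e.g. v=9, x=3, z=2)

Answer: none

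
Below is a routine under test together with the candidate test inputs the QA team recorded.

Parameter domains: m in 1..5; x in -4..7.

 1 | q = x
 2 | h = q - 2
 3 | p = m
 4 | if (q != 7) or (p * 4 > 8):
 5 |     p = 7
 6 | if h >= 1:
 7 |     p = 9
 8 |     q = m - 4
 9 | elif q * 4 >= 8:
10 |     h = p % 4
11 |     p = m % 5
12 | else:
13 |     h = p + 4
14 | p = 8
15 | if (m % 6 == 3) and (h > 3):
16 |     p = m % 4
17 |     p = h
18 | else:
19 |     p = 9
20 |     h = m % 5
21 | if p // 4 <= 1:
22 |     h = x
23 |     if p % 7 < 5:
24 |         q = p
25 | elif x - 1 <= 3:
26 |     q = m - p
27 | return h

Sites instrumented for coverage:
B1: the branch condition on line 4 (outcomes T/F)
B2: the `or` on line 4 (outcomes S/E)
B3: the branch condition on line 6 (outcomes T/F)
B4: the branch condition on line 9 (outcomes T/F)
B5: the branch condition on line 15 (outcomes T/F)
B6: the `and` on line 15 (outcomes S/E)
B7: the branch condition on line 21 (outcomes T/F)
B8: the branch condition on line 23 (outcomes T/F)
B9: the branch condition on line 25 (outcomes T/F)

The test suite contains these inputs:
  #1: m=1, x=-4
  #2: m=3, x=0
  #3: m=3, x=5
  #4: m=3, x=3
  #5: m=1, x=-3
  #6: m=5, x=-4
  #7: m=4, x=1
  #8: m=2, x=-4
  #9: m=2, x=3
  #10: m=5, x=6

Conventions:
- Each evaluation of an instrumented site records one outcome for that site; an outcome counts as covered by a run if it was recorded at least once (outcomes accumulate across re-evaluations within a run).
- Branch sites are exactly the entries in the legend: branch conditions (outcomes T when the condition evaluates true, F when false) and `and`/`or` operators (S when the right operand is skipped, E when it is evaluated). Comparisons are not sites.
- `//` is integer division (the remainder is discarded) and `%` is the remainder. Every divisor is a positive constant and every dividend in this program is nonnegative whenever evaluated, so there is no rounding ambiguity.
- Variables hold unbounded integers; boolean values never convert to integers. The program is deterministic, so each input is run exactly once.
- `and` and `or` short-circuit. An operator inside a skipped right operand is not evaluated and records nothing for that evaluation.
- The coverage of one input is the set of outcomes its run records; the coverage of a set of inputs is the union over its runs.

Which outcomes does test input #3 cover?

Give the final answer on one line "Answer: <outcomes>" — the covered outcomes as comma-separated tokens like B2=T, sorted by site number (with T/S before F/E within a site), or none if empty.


Event log for input #3 (m=3, x=5):
  B2->S, B1->T, B3->T, B6->E, B5->F, B7->F, B9->F
distinct outcomes covered: B1=T, B2=S, B3=T, B5=F, B6=E, B7=F, B9=F
Answer: B1=T, B2=S, B3=T, B5=F, B6=E, B7=F, B9=F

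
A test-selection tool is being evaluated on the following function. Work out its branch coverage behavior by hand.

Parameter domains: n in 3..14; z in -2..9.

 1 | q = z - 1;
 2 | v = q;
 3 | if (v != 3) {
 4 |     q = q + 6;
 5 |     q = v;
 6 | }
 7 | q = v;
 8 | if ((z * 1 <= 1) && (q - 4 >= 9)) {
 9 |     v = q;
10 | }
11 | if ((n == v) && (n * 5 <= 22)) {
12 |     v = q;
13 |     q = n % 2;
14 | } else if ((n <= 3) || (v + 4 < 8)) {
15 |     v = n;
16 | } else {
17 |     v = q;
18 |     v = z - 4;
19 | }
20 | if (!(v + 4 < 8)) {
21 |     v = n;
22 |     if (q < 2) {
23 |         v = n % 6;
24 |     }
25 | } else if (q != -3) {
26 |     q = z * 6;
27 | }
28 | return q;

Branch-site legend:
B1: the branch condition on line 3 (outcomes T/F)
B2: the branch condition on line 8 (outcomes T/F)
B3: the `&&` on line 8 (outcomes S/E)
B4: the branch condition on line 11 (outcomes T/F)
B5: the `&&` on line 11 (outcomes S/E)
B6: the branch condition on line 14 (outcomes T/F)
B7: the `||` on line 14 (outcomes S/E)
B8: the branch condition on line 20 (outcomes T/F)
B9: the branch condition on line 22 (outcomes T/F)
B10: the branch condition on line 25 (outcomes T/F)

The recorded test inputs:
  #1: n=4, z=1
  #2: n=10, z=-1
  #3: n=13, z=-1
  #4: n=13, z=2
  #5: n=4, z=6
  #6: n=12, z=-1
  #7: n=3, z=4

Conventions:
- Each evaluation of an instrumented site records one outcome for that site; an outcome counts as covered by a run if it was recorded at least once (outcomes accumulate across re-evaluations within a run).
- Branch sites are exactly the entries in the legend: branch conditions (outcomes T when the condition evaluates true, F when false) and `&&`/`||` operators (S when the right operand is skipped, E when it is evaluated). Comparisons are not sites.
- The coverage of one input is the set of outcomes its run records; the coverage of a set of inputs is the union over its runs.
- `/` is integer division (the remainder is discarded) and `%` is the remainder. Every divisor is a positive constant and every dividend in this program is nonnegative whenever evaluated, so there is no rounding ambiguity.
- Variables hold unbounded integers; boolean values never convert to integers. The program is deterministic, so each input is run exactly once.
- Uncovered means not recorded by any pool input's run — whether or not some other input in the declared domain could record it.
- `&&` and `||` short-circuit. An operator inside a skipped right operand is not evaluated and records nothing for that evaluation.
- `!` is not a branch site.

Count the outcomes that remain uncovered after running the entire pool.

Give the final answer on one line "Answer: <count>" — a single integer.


run #1 (n=4, z=1) runs B1->T, B3->E, B2->F, B5->S, B4->F, B7->E, B6->T, B8->T, B9->T; records B1=T, B2=F, B3=E, B4=F, B5=S, B6=T, B7=E, B8=T, B9=T
run #2 (n=10, z=-1) runs B1->T, B3->E, B2->F, B5->S, B4->F, B7->E, B6->T, B8->T, B9->T; records B1=T, B2=F, B3=E, B4=F, B5=S, B6=T, B7=E, B8=T, B9=T
run #3 (n=13, z=-1) runs B1->T, B3->E, B2->F, B5->S, B4->F, B7->E, B6->T, B8->T, B9->T; records B1=T, B2=F, B3=E, B4=F, B5=S, B6=T, B7=E, B8=T, B9=T
run #4 (n=13, z=2) runs B1->T, B3->S, B2->F, B5->S, B4->F, B7->E, B6->T, B8->T, B9->T; records B1=T, B2=F, B3=S, B4=F, B5=S, B6=T, B7=E, B8=T, B9=T
run #5 (n=4, z=6) runs B1->T, B3->S, B2->F, B5->S, B4->F, B7->E, B6->F, B8->F, B10->T; records B1=T, B2=F, B3=S, B4=F, B5=S, B6=F, B7=E, B8=F, B10=T
run #6 (n=12, z=-1) runs B1->T, B3->E, B2->F, B5->S, B4->F, B7->E, B6->T, B8->T, B9->T; records B1=T, B2=F, B3=E, B4=F, B5=S, B6=T, B7=E, B8=T, B9=T
run #7 (n=3, z=4) runs B1->F, B3->S, B2->F, B5->E, B4->T, B8->F, B10->T; records B1=F, B2=F, B3=S, B4=T, B5=E, B8=F, B10=T
union over the pool: B1=T, B1=F, B2=F, B3=S, B3=E, B4=T, B4=F, B5=S, B5=E, B6=T, B6=F, B7=E, B8=T, B8=F, B9=T, B10=T
uncovered (4 of 20): B2=T, B7=S, B9=F, B10=F
Answer: 4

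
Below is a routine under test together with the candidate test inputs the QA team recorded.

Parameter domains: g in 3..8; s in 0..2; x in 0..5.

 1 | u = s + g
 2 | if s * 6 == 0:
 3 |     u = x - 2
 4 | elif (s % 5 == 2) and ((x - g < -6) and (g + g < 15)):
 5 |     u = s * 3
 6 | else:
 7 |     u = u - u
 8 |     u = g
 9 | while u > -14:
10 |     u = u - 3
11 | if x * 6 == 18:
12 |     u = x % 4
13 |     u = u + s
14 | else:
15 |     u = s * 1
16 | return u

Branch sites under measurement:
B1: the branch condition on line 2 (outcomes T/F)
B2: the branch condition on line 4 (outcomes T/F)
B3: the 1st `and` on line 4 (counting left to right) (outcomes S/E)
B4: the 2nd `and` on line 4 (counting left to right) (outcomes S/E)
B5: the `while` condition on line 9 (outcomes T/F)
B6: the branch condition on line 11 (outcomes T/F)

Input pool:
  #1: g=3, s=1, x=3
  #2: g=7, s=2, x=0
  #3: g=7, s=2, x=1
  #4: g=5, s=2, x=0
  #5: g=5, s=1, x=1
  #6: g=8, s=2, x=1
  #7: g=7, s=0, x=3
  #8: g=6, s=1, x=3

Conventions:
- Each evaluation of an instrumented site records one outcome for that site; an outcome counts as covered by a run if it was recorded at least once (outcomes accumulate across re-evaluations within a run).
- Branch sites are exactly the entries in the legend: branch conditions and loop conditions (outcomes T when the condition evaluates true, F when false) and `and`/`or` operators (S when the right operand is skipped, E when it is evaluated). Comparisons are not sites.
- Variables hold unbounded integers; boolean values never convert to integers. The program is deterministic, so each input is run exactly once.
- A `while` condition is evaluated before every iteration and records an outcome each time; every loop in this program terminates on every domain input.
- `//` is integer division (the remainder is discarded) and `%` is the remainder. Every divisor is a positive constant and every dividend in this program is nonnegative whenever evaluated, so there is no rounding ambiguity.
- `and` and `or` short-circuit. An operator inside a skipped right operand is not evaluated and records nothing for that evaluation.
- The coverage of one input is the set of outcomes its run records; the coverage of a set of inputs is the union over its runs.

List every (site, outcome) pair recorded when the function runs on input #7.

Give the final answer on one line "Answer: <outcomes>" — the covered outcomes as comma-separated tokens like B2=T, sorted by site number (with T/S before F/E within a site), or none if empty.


Running input #7 (g=7, s=0, x=3), event by event:
  B1->T, B5->T, B5->T, B5->T, B5->T, B5->T, B5->F, B6->T
deduplicating events, the covered set is: B1=T, B5=T, B5=F, B6=T
Answer: B1=T, B5=T, B5=F, B6=T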